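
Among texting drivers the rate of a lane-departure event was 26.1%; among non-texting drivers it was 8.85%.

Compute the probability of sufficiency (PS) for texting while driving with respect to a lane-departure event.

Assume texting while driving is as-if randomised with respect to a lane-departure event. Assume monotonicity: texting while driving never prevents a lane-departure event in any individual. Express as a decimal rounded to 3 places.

p₁ = 0.261, p₀ = 0.0885.
Under exogeneity and monotonicity, PS = (p₁ − p₀) / (1 − p₀).
PS = (0.261 − 0.0885) / (1 − 0.0885) = 0.1725 / 0.9115 ≈ 0.1892

PS ≈ 0.189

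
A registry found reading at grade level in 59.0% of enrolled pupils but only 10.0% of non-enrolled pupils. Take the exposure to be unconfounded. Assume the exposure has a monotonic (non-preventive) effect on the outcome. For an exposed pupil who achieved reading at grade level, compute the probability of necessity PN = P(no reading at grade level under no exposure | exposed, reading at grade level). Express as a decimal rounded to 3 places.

PN ≈ 0.831

p₁ = 0.59, p₀ = 0.1.
Under exogeneity and monotonicity, PN = (p₁ − p₀) / p₁.
PN = (0.59 − 0.1) / 0.59 = 0.49 / 0.59 ≈ 0.8305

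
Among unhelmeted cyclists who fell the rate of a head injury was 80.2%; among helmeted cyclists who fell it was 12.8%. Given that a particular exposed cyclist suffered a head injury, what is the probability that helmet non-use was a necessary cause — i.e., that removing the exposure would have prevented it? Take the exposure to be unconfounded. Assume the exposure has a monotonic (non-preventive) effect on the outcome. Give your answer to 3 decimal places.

p₁ = 0.802, p₀ = 0.128.
Under exogeneity and monotonicity, PN = (p₁ − p₀) / p₁.
PN = (0.802 − 0.128) / 0.802 = 0.674 / 0.802 ≈ 0.8404

PN ≈ 0.840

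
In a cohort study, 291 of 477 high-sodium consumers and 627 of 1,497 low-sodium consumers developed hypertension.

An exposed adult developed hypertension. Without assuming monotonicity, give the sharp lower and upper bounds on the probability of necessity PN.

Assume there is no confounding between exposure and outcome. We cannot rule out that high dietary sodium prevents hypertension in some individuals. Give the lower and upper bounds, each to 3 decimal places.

0.313 ≤ PN ≤ 0.953

p₁ = P(outcome | exposed) = 291/477 = 0.61006
p₀ = P(outcome | unexposed) = 627/1497 = 0.41884
Under exogeneity alone the bounds on PN are max{0,(p₁−p₀)/p₁} ≤ PN ≤ min{1,(1−p₀)/p₁}.
  lower = (p₁ − p₀)/p₁ = 0.19123 / 0.61006 ≈ 0.3135
  upper = min{1, (1 − p₀)/p₁} = 0.58116 / 0.61006 ≈ 0.9526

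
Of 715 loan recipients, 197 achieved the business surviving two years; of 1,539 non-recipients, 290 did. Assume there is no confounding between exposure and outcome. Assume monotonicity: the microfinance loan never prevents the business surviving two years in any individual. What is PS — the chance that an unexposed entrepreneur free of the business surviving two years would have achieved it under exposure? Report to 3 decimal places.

PS ≈ 0.107

p₁ = P(outcome | exposed) = 197/715 = 0.27552
p₀ = P(outcome | unexposed) = 290/1539 = 0.18843
Under exogeneity and monotonicity, PS = (p₁ − p₀) / (1 − p₀).
PS = (0.27552 − 0.18843) / (1 − 0.18843) = 0.08709 / 0.81157 ≈ 0.1073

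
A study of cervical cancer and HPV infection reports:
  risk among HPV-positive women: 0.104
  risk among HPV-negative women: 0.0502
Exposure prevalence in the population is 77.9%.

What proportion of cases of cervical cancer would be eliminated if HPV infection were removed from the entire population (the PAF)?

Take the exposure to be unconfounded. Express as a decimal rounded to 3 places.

Let p₁ = 0.104, p₀ = 0.0502.
Overall risk P(Y=1) = π·p₁ + (1−π)·p₀ = 0.779×0.104 + 0.221×0.0502 = 0.09211.
Under exogeneity, PAF = [P(Y=1) − p₀] / P(Y=1).
PAF = (0.09211 − 0.0502) / 0.09211 ≈ 0.4550

PAF ≈ 0.455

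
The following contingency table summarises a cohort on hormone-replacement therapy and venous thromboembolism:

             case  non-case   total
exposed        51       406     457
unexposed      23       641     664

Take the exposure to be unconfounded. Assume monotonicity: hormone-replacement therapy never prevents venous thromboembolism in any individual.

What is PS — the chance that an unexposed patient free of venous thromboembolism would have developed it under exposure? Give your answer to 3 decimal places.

p₁ = P(outcome | exposed) = 51/457 = 0.1116
p₀ = P(outcome | unexposed) = 23/664 = 0.034639
Under exogeneity and monotonicity, PS = (p₁ − p₀) / (1 − p₀).
PS = (0.1116 − 0.034639) / (1 − 0.034639) = 0.076959 / 0.96536 ≈ 0.0797

PS ≈ 0.080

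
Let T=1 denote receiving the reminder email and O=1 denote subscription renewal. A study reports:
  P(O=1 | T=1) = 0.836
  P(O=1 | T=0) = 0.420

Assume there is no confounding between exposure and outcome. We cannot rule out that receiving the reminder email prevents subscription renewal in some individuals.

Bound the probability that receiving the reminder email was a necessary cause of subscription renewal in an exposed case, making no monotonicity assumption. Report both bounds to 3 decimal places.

Let p₁ = 0.836, p₀ = 0.42.
Under exogeneity alone the bounds on PN are max{0,(p₁−p₀)/p₁} ≤ PN ≤ min{1,(1−p₀)/p₁}.
  lower = (p₁ − p₀)/p₁ = 0.416 / 0.836 ≈ 0.4976
  upper = min{1, (1 − p₀)/p₁} = 0.58 / 0.836 ≈ 0.6938

0.498 ≤ PN ≤ 0.694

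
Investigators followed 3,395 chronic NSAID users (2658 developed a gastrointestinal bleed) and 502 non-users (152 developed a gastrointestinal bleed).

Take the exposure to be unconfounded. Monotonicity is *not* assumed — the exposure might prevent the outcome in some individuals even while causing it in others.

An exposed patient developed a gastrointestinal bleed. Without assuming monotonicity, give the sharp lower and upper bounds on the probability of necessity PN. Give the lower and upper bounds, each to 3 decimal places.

0.613 ≤ PN ≤ 0.891

p₁ = P(outcome | exposed) = 2658/3395 = 0.78292
p₀ = P(outcome | unexposed) = 152/502 = 0.30279
Under exogeneity alone the bounds on PN are max{0,(p₁−p₀)/p₁} ≤ PN ≤ min{1,(1−p₀)/p₁}.
  lower = (p₁ − p₀)/p₁ = 0.48013 / 0.78292 ≈ 0.6133
  upper = min{1, (1 − p₀)/p₁} = 0.69721 / 0.78292 ≈ 0.8905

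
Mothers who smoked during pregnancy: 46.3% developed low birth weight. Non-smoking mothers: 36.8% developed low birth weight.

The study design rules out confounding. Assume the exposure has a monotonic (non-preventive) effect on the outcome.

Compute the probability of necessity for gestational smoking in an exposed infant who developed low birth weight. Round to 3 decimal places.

p₁ = 0.463, p₀ = 0.368.
Under exogeneity and monotonicity, PN = (p₁ − p₀) / p₁.
PN = (0.463 − 0.368) / 0.463 = 0.095 / 0.463 ≈ 0.2052

PN ≈ 0.205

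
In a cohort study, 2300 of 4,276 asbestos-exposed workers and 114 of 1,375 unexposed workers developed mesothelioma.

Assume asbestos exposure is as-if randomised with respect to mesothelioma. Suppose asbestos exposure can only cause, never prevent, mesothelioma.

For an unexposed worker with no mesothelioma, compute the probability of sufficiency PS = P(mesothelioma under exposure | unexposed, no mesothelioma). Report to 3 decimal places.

PS ≈ 0.496

p₁ = P(outcome | exposed) = 2300/4276 = 0.53789
p₀ = P(outcome | unexposed) = 114/1375 = 0.082909
Under exogeneity and monotonicity, PS = (p₁ − p₀) / (1 − p₀).
PS = (0.53789 − 0.082909) / (1 − 0.082909) = 0.45498 / 0.91709 ≈ 0.4961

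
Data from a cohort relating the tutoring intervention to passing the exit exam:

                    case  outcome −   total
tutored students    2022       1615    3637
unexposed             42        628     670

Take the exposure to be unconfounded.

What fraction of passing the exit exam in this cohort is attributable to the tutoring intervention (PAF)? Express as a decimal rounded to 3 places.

p₁ = P(outcome | exposed) = 2022/3637 = 0.55595
p₀ = P(outcome | unexposed) = 42/670 = 0.062687
Exposure prevalence π = 3637/4307 = 0.84444; overall risk P(Y=1) = 0.47922.
Under exogeneity, PAF = [P(Y=1) − p₀]/P(Y=1).
PAF = (0.47922 − 0.062687) / 0.47922 ≈ 0.8692

PAF ≈ 0.869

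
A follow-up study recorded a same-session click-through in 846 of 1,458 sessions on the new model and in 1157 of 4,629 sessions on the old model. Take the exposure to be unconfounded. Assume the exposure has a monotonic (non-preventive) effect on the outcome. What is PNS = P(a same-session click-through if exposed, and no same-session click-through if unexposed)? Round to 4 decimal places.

PNS ≈ 0.3303

p₁ = P(outcome | exposed) = 846/1458 = 0.58025
p₀ = P(outcome | unexposed) = 1157/4629 = 0.24995
Under exogeneity and monotonicity, PNS = p₁ − p₀.
PNS = 0.58025 − 0.24995 = 0.3303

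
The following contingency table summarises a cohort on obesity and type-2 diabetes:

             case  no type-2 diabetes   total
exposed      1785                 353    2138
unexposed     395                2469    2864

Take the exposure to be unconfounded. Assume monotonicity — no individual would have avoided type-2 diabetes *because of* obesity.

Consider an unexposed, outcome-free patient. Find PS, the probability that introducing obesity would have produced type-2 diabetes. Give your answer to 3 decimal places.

PS ≈ 0.808

p₁ = P(outcome | exposed) = 1785/2138 = 0.83489
p₀ = P(outcome | unexposed) = 395/2864 = 0.13792
Under exogeneity and monotonicity, PS = (p₁ − p₀) / (1 − p₀).
PS = (0.83489 − 0.13792) / (1 − 0.13792) = 0.69697 / 0.86208 ≈ 0.8085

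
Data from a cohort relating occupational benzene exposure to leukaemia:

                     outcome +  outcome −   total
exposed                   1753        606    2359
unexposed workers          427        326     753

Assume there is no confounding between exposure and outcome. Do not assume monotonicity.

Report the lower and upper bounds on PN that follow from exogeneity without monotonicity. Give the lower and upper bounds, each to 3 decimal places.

p₁ = P(outcome | exposed) = 1753/2359 = 0.74311
p₀ = P(outcome | unexposed) = 427/753 = 0.56707
Under exogeneity alone the bounds on PN are max{0,(p₁−p₀)/p₁} ≤ PN ≤ min{1,(1−p₀)/p₁}.
  lower = (p₁ − p₀)/p₁ = 0.17605 / 0.74311 ≈ 0.2369
  upper = min{1, (1 − p₀)/p₁} = 0.43293 / 0.74311 ≈ 0.5826

0.237 ≤ PN ≤ 0.583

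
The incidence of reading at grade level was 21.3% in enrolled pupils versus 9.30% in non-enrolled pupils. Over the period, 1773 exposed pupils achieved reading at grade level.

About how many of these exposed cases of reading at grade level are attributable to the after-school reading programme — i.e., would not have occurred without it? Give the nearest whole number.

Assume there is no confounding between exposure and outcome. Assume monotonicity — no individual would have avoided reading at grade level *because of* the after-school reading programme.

about 999 cases

p₁ = 0.213, p₀ = 0.093.
PN = (p₁ − p₀)/p₁ = (0.213 − 0.093) / 0.213 ≈ 0.56338.
Attributable cases ≈ PN × (exposed cases) = 0.56338 × 1773 ≈ 998.87.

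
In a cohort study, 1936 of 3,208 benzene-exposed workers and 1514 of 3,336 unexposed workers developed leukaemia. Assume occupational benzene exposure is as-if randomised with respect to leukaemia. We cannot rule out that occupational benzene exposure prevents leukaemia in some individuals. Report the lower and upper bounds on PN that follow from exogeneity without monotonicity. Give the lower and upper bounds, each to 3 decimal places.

0.248 ≤ PN ≤ 0.905

p₁ = P(outcome | exposed) = 1936/3208 = 0.60349
p₀ = P(outcome | unexposed) = 1514/3336 = 0.45384
Under exogeneity alone the bounds on PN are max{0,(p₁−p₀)/p₁} ≤ PN ≤ min{1,(1−p₀)/p₁}.
  lower = (p₁ − p₀)/p₁ = 0.14965 / 0.60349 ≈ 0.2480
  upper = min{1, (1 − p₀)/p₁} = 0.54616 / 0.60349 ≈ 0.9050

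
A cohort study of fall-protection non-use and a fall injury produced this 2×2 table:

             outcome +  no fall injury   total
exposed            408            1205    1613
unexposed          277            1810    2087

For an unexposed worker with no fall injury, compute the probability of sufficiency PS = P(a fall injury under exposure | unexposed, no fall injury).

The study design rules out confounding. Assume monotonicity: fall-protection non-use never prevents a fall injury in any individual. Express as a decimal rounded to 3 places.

p₁ = P(outcome | exposed) = 408/1613 = 0.25294
p₀ = P(outcome | unexposed) = 277/2087 = 0.13273
Under exogeneity and monotonicity, PS = (p₁ − p₀)/(1 − p₀).
PS = (0.25294 − 0.13273) / 0.86727 ≈ 0.1386

PS ≈ 0.139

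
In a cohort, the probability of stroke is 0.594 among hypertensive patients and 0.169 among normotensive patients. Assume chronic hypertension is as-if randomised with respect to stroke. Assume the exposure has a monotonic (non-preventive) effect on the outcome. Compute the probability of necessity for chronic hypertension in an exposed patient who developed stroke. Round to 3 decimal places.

PN ≈ 0.715

Let p₁ = 0.594, p₀ = 0.169.
Under exogeneity and monotonicity, PN = (p₁ − p₀) / p₁.
PN = (0.594 − 0.169) / 0.594 = 0.425 / 0.594 ≈ 0.7155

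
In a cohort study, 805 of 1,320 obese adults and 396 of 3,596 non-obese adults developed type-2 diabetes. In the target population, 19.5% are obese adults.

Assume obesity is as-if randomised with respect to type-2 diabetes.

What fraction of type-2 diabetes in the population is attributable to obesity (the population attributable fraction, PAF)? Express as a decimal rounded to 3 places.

p₁ = P(outcome | exposed) = 805/1320 = 0.60985
p₀ = P(outcome | unexposed) = 396/3596 = 0.11012
Overall risk P(Y=1) = π·p₁ + (1−π)·p₀ = 0.195×0.60985 + 0.805×0.11012 = 0.20757.
Under exogeneity, PAF = [P(Y=1) − p₀] / P(Y=1).
PAF = (0.20757 − 0.11012) / 0.20757 ≈ 0.4695

PAF ≈ 0.469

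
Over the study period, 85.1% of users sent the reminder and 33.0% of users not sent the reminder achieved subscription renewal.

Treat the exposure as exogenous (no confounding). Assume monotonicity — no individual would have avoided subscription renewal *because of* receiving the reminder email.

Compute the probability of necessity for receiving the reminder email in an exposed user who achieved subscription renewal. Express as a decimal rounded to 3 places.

PN ≈ 0.612

p₁ = 0.851, p₀ = 0.33.
Under exogeneity and monotonicity, PN = (p₁ − p₀) / p₁.
PN = (0.851 − 0.33) / 0.851 = 0.521 / 0.851 ≈ 0.6122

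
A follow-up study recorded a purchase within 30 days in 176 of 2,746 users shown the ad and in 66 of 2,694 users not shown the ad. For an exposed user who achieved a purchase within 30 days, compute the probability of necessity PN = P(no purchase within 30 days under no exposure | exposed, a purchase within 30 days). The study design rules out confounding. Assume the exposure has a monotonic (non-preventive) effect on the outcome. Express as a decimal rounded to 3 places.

PN ≈ 0.618

p₁ = P(outcome | exposed) = 176/2746 = 0.064093
p₀ = P(outcome | unexposed) = 66/2694 = 0.024499
Under exogeneity and monotonicity, PN = (p₁ − p₀) / p₁.
PN = (0.064093 − 0.024499) / 0.064093 = 0.039594 / 0.064093 ≈ 0.6178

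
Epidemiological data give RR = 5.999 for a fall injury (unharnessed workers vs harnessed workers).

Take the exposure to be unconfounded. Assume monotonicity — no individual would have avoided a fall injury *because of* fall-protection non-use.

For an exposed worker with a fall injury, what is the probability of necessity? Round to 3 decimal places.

Under exogeneity and monotonicity, PN = (RR − 1) / RR = 1 − 1/RR.
PN = (5.999 − 1) / 5.999 = 4.999 / 5.999 ≈ 0.8333

PN ≈ 0.833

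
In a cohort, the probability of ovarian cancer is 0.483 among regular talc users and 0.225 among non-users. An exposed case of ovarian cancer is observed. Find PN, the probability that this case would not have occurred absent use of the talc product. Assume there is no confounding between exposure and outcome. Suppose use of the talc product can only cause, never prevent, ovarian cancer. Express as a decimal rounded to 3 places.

PN ≈ 0.534

Let p₁ = 0.483, p₀ = 0.225.
Under exogeneity and monotonicity, PN = (p₁ − p₀) / p₁.
PN = (0.483 − 0.225) / 0.483 = 0.258 / 0.483 ≈ 0.5342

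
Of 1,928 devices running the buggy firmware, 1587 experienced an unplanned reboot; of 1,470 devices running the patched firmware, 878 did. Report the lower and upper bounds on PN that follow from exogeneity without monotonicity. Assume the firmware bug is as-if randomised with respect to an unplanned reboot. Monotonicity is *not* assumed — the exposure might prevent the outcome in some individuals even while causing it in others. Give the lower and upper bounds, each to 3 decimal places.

p₁ = P(outcome | exposed) = 1587/1928 = 0.82313
p₀ = P(outcome | unexposed) = 878/1470 = 0.59728
Under exogeneity alone the bounds on PN are max{0,(p₁−p₀)/p₁} ≤ PN ≤ min{1,(1−p₀)/p₁}.
  lower = (p₁ − p₀)/p₁ = 0.22585 / 0.82313 ≈ 0.2744
  upper = min{1, (1 − p₀)/p₁} = 0.40272 / 0.82313 ≈ 0.4893

0.274 ≤ PN ≤ 0.489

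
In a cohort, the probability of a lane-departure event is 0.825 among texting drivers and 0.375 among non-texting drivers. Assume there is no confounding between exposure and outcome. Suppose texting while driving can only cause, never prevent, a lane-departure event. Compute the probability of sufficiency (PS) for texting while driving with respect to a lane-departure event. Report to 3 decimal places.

PS ≈ 0.720

Let p₁ = 0.825, p₀ = 0.375.
Under exogeneity and monotonicity, PS = (p₁ − p₀) / (1 − p₀).
PS = (0.825 − 0.375) / (1 − 0.375) = 0.45 / 0.625 ≈ 0.7200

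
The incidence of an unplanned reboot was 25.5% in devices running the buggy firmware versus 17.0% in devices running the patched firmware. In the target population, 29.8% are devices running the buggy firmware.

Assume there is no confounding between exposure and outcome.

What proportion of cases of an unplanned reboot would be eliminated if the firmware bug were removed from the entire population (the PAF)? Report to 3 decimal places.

PAF ≈ 0.130

p₁ = 0.255, p₀ = 0.17.
Overall risk P(Y=1) = π·p₁ + (1−π)·p₀ = 0.298×0.255 + 0.702×0.17 = 0.19533.
Under exogeneity, PAF = [P(Y=1) − p₀] / P(Y=1).
PAF = (0.19533 − 0.17) / 0.19533 ≈ 0.1297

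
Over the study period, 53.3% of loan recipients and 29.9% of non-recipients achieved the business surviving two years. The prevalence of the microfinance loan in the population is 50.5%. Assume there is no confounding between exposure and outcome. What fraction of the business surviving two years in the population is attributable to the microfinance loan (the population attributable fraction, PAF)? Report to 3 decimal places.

PAF ≈ 0.283

p₁ = 0.533, p₀ = 0.299.
Overall risk P(Y=1) = π·p₁ + (1−π)·p₀ = 0.505×0.533 + 0.495×0.299 = 0.41717.
Under exogeneity, PAF = [P(Y=1) − p₀] / P(Y=1).
PAF = (0.41717 − 0.299) / 0.41717 ≈ 0.2833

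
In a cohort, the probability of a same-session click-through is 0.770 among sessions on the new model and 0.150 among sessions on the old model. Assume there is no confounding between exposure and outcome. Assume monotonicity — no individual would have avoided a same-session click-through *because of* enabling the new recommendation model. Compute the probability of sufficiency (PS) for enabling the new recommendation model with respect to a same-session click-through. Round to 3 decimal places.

PS ≈ 0.729

Let p₁ = 0.77, p₀ = 0.15.
Under exogeneity and monotonicity, PS = (p₁ − p₀) / (1 − p₀).
PS = (0.77 − 0.15) / (1 − 0.15) = 0.62 / 0.85 ≈ 0.7294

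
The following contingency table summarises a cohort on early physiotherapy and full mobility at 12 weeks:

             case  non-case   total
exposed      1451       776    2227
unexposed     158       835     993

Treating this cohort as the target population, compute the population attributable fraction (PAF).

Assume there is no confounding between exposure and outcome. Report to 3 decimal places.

p₁ = P(outcome | exposed) = 1451/2227 = 0.65155
p₀ = P(outcome | unexposed) = 158/993 = 0.15911
Exposure prevalence π = 2227/3220 = 0.69161; overall risk P(Y=1) = 0.49969.
Under exogeneity, PAF = [P(Y=1) − p₀]/P(Y=1).
PAF = (0.49969 − 0.15911) / 0.49969 ≈ 0.6816

PAF ≈ 0.682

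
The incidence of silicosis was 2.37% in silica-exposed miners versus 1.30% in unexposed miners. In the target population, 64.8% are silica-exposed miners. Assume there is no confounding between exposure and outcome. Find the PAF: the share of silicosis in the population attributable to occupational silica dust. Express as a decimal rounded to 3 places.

p₁ = 0.0237, p₀ = 0.013.
Overall risk P(Y=1) = π·p₁ + (1−π)·p₀ = 0.648×0.0237 + 0.352×0.013 = 0.019934.
Under exogeneity, PAF = [P(Y=1) − p₀] / P(Y=1).
PAF = (0.019934 − 0.013) / 0.019934 ≈ 0.3478

PAF ≈ 0.348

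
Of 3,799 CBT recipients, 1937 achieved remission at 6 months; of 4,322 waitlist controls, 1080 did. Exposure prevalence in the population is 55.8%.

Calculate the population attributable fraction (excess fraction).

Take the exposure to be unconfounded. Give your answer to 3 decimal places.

PAF ≈ 0.367

p₁ = P(outcome | exposed) = 1937/3799 = 0.50987
p₀ = P(outcome | unexposed) = 1080/4322 = 0.24988
Overall risk P(Y=1) = π·p₁ + (1−π)·p₀ = 0.558×0.50987 + 0.442×0.24988 = 0.39496.
Under exogeneity, PAF = [P(Y=1) − p₀] / P(Y=1).
PAF = (0.39496 − 0.24988) / 0.39496 ≈ 0.3673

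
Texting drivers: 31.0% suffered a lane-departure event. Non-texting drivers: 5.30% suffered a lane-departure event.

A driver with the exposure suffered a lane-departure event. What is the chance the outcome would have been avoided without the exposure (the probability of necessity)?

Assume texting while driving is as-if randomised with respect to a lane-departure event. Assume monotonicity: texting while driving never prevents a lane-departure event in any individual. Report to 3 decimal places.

p₁ = 0.31, p₀ = 0.053.
Under exogeneity and monotonicity, PN = (p₁ − p₀) / p₁.
PN = (0.31 − 0.053) / 0.31 = 0.257 / 0.31 ≈ 0.8290

PN ≈ 0.829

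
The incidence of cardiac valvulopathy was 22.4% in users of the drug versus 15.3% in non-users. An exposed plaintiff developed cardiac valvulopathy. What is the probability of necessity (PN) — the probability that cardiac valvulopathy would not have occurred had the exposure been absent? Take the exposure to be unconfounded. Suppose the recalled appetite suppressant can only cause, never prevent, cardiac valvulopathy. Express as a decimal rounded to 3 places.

PN ≈ 0.317

p₁ = 0.224, p₀ = 0.153.
Under exogeneity and monotonicity, PN = (p₁ − p₀) / p₁.
PN = (0.224 − 0.153) / 0.224 = 0.071 / 0.224 ≈ 0.3170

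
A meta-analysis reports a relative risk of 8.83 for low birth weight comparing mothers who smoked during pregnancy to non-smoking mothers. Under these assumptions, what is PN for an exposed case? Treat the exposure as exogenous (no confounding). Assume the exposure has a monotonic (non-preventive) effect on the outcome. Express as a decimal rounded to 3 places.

Under exogeneity and monotonicity, PN = (RR − 1) / RR = 1 − 1/RR.
PN = (8.83 − 1) / 8.83 = 7.83 / 8.83 ≈ 0.8867

PN ≈ 0.887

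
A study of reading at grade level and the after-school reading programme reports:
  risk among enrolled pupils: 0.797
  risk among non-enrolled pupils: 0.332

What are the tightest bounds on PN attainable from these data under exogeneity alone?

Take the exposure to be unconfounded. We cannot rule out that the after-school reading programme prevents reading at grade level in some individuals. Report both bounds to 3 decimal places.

Let p₁ = 0.797, p₀ = 0.332.
Under exogeneity alone the bounds on PN are max{0,(p₁−p₀)/p₁} ≤ PN ≤ min{1,(1−p₀)/p₁}.
  lower = (p₁ − p₀)/p₁ = 0.465 / 0.797 ≈ 0.5834
  upper = min{1, (1 − p₀)/p₁} = 0.668 / 0.797 ≈ 0.8381

0.583 ≤ PN ≤ 0.838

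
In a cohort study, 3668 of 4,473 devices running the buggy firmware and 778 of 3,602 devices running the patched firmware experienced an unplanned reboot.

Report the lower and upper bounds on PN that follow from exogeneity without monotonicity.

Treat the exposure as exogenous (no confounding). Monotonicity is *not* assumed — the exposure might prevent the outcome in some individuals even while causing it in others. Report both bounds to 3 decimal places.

0.737 ≤ PN ≤ 0.956

p₁ = P(outcome | exposed) = 3668/4473 = 0.82003
p₀ = P(outcome | unexposed) = 778/3602 = 0.21599
Under exogeneity alone the bounds on PN are max{0,(p₁−p₀)/p₁} ≤ PN ≤ min{1,(1−p₀)/p₁}.
  lower = (p₁ − p₀)/p₁ = 0.60404 / 0.82003 ≈ 0.7366
  upper = min{1, (1 − p₀)/p₁} = 0.78401 / 0.82003 ≈ 0.9561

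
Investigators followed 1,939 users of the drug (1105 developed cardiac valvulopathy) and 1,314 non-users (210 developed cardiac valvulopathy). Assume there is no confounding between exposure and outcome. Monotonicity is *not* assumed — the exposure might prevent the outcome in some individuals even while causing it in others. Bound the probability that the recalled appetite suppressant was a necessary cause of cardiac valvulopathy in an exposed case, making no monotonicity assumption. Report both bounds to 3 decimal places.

0.720 ≤ PN ≤ 1.000

p₁ = P(outcome | exposed) = 1105/1939 = 0.56988
p₀ = P(outcome | unexposed) = 210/1314 = 0.15982
Under exogeneity alone the bounds on PN are max{0,(p₁−p₀)/p₁} ≤ PN ≤ min{1,(1−p₀)/p₁}.
  lower = (p₁ − p₀)/p₁ = 0.41006 / 0.56988 ≈ 0.7196
  upper = min{1, (1 − p₀)/p₁} = 0.84018 / 0.56988 ≈ 1.4743 → capped at 1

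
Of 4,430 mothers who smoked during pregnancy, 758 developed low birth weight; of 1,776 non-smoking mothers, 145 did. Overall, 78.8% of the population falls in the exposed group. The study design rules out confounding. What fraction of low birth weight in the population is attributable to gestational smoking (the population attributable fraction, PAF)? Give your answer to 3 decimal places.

p₁ = P(outcome | exposed) = 758/4430 = 0.17111
p₀ = P(outcome | unexposed) = 145/1776 = 0.081644
Overall risk P(Y=1) = π·p₁ + (1−π)·p₀ = 0.788×0.17111 + 0.212×0.081644 = 0.15214.
Under exogeneity, PAF = [P(Y=1) − p₀] / P(Y=1).
PAF = (0.15214 − 0.081644) / 0.15214 ≈ 0.4634

PAF ≈ 0.463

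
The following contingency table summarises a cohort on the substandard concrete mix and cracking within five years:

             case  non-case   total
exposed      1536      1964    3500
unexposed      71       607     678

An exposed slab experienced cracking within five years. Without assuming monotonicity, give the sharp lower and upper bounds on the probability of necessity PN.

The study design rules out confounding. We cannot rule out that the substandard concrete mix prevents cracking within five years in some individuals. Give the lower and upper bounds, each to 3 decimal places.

0.761 ≤ PN ≤ 1.000

p₁ = P(outcome | exposed) = 1536/3500 = 0.43886
p₀ = P(outcome | unexposed) = 71/678 = 0.10472
Under exogeneity alone the bounds on PN are max{0,(p₁−p₀)/p₁} ≤ PN ≤ min{1,(1−p₀)/p₁}.
  lower = (p₁ − p₀)/p₁ = 0.33414 / 0.43886 ≈ 0.7614
  upper = min{1, (1 − p₀)/p₁} = 0.89528 / 0.43886 ≈ 2.0400 → capped at 1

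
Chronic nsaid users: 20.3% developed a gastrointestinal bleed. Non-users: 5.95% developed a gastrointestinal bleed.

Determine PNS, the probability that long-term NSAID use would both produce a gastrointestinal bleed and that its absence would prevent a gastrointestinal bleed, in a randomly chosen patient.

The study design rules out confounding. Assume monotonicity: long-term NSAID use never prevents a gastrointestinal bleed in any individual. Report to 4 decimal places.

p₁ = 0.203, p₀ = 0.0595.
Under exogeneity and monotonicity, PNS = p₁ − p₀.
PNS = 0.203 − 0.0595 = 0.1435

PNS ≈ 0.1435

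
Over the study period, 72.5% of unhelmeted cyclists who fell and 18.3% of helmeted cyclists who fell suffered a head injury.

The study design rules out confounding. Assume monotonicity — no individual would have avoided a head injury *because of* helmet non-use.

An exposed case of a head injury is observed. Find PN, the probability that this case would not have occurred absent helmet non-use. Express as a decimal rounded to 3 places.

PN ≈ 0.748

p₁ = 0.725, p₀ = 0.183.
Under exogeneity and monotonicity, PN = (p₁ − p₀) / p₁.
PN = (0.725 − 0.183) / 0.725 = 0.542 / 0.725 ≈ 0.7476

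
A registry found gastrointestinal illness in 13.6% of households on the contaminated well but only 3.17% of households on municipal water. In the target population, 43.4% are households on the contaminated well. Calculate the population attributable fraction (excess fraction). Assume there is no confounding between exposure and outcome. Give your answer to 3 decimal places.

PAF ≈ 0.588

p₁ = 0.136, p₀ = 0.0317.
Overall risk P(Y=1) = π·p₁ + (1−π)·p₀ = 0.434×0.136 + 0.566×0.0317 = 0.076966.
Under exogeneity, PAF = [P(Y=1) − p₀] / P(Y=1).
PAF = (0.076966 − 0.0317) / 0.076966 ≈ 0.5881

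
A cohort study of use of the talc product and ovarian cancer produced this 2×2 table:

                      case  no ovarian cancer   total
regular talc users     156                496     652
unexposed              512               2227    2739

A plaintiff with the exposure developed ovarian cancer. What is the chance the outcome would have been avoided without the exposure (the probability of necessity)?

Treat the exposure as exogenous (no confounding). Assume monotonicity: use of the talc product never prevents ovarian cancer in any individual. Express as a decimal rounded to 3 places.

p₁ = P(outcome | exposed) = 156/652 = 0.23926
p₀ = P(outcome | unexposed) = 512/2739 = 0.18693
Under exogeneity and monotonicity, PN = (p₁ − p₀)/p₁.
PN = (0.23926 − 0.18693) / 0.23926 ≈ 0.2187

PN ≈ 0.219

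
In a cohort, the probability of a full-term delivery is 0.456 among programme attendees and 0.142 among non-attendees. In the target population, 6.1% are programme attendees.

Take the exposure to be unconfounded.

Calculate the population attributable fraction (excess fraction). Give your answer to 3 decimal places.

Let p₁ = 0.456, p₀ = 0.142.
Overall risk P(Y=1) = π·p₁ + (1−π)·p₀ = 0.061×0.456 + 0.939×0.142 = 0.16115.
Under exogeneity, PAF = [P(Y=1) − p₀] / P(Y=1).
PAF = (0.16115 − 0.142) / 0.16115 ≈ 0.1189

PAF ≈ 0.119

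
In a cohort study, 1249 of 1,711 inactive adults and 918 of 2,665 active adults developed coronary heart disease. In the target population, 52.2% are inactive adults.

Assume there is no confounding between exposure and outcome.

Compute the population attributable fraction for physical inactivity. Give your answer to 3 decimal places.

PAF ≈ 0.369

p₁ = P(outcome | exposed) = 1249/1711 = 0.72998
p₀ = P(outcome | unexposed) = 918/2665 = 0.34447
Overall risk P(Y=1) = π·p₁ + (1−π)·p₀ = 0.522×0.72998 + 0.478×0.34447 = 0.54571.
Under exogeneity, PAF = [P(Y=1) − p₀] / P(Y=1).
PAF = (0.54571 − 0.34447) / 0.54571 ≈ 0.3688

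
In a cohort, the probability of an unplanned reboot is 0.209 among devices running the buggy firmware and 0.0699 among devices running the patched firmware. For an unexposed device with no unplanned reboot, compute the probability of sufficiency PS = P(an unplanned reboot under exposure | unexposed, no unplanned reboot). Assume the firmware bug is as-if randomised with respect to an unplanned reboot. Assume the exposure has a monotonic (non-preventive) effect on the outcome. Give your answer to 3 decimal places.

PS ≈ 0.150

Let p₁ = 0.209, p₀ = 0.0699.
Under exogeneity and monotonicity, PS = (p₁ − p₀) / (1 − p₀).
PS = (0.209 − 0.0699) / (1 − 0.0699) = 0.1391 / 0.9301 ≈ 0.1496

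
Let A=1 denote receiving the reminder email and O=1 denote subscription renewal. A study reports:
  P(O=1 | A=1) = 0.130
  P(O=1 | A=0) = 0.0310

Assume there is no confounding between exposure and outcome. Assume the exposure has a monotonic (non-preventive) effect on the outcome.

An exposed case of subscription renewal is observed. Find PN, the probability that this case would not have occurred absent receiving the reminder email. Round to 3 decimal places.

Let p₁ = 0.13, p₀ = 0.031.
Under exogeneity and monotonicity, PN = (p₁ − p₀) / p₁.
PN = (0.13 − 0.031) / 0.13 = 0.099 / 0.13 ≈ 0.7615

PN ≈ 0.762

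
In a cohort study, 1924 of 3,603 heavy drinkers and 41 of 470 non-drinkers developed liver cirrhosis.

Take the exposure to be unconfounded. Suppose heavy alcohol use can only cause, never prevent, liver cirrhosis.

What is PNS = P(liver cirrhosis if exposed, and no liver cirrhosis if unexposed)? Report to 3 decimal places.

p₁ = P(outcome | exposed) = 1924/3603 = 0.534
p₀ = P(outcome | unexposed) = 41/470 = 0.087234
Under exogeneity and monotonicity, PNS = p₁ − p₀.
PNS = 0.534 − 0.087234 = 0.44677

PNS ≈ 0.447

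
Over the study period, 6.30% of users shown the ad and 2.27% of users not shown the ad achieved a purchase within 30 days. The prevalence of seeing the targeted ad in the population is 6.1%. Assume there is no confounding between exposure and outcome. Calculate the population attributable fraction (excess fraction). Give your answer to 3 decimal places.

PAF ≈ 0.098

p₁ = 0.063, p₀ = 0.0227.
Overall risk P(Y=1) = π·p₁ + (1−π)·p₀ = 0.061×0.063 + 0.939×0.0227 = 0.025158.
Under exogeneity, PAF = [P(Y=1) − p₀] / P(Y=1).
PAF = (0.025158 − 0.0227) / 0.025158 ≈ 0.0977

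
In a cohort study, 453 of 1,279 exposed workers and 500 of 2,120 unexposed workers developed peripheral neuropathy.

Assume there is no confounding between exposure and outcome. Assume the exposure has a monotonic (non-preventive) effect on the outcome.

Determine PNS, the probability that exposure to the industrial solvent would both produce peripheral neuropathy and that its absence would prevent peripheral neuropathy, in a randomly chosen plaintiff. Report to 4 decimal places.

p₁ = P(outcome | exposed) = 453/1279 = 0.35418
p₀ = P(outcome | unexposed) = 500/2120 = 0.23585
Under exogeneity and monotonicity, PNS = p₁ − p₀.
PNS = 0.35418 − 0.23585 = 0.11833

PNS ≈ 0.1183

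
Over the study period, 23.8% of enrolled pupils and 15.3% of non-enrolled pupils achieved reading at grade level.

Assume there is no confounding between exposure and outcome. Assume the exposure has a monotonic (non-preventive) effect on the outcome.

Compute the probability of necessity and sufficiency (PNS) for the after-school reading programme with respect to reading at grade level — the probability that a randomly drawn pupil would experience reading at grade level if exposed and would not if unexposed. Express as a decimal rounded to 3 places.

PNS ≈ 0.085

p₁ = 0.238, p₀ = 0.153.
Under exogeneity and monotonicity, PNS = p₁ − p₀.
PNS = 0.238 − 0.153 = 0.085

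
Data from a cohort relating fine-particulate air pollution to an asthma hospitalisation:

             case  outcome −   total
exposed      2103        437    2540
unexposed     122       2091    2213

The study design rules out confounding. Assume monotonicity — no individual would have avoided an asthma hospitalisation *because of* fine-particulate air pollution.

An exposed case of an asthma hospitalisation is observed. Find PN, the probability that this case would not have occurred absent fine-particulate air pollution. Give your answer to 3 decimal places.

PN ≈ 0.933

p₁ = P(outcome | exposed) = 2103/2540 = 0.82795
p₀ = P(outcome | unexposed) = 122/2213 = 0.055129
Under exogeneity and monotonicity, PN = (p₁ − p₀) / p₁.
PN = (0.82795 − 0.055129) / 0.82795 = 0.77282 / 0.82795 ≈ 0.9334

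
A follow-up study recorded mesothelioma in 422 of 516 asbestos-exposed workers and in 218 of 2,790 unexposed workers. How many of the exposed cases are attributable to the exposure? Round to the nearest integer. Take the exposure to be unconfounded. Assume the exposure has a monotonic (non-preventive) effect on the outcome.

p₁ = P(outcome | exposed) = 422/516 = 0.81783
p₀ = P(outcome | unexposed) = 218/2790 = 0.078136
PN = (p₁ − p₀)/p₁ = (0.81783 − 0.078136) / 0.81783 ≈ 0.90446.
Attributable cases ≈ PN × (exposed cases) = 0.90446 × 422 ≈ 381.68.

about 382 cases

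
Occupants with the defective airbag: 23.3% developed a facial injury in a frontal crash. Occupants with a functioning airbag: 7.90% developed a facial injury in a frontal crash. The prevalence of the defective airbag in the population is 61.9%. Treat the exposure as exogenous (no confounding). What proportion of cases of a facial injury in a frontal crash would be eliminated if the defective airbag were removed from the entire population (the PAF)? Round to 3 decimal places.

PAF ≈ 0.547

p₁ = 0.233, p₀ = 0.079.
Overall risk P(Y=1) = π·p₁ + (1−π)·p₀ = 0.619×0.233 + 0.381×0.079 = 0.17433.
Under exogeneity, PAF = [P(Y=1) − p₀] / P(Y=1).
PAF = (0.17433 − 0.079) / 0.17433 ≈ 0.5468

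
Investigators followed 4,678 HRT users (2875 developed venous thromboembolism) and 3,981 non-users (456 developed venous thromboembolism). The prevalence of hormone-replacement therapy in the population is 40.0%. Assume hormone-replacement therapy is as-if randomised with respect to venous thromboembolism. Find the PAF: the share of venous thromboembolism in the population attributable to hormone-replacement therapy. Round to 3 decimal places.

p₁ = P(outcome | exposed) = 2875/4678 = 0.61458
p₀ = P(outcome | unexposed) = 456/3981 = 0.11454
Overall risk P(Y=1) = π·p₁ + (1−π)·p₀ = 0.4×0.61458 + 0.6×0.11454 = 0.31456.
Under exogeneity, PAF = [P(Y=1) − p₀] / P(Y=1).
PAF = (0.31456 − 0.11454) / 0.31456 ≈ 0.6359

PAF ≈ 0.636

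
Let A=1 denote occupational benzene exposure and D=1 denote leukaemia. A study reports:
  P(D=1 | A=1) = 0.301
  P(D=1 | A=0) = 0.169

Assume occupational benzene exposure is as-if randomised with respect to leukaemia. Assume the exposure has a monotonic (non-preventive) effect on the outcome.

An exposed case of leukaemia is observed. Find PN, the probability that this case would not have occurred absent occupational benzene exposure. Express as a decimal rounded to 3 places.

Let p₁ = 0.301, p₀ = 0.169.
Under exogeneity and monotonicity, PN = (p₁ − p₀) / p₁.
PN = (0.301 − 0.169) / 0.301 = 0.132 / 0.301 ≈ 0.4385

PN ≈ 0.439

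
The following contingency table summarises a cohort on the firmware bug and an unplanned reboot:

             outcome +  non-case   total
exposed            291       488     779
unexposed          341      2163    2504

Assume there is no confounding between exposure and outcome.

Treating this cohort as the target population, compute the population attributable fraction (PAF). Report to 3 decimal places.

PAF ≈ 0.293

p₁ = P(outcome | exposed) = 291/779 = 0.37356
p₀ = P(outcome | unexposed) = 341/2504 = 0.13618
Exposure prevalence π = 779/3283 = 0.23728; overall risk P(Y=1) = 0.19251.
Under exogeneity, PAF = [P(Y=1) − p₀]/P(Y=1).
PAF = (0.19251 − 0.13618) / 0.19251 ≈ 0.2926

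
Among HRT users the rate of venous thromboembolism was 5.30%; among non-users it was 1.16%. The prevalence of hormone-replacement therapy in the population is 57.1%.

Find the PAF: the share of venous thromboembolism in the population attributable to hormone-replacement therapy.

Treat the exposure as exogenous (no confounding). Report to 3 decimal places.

p₁ = 0.053, p₀ = 0.0116.
Overall risk P(Y=1) = π·p₁ + (1−π)·p₀ = 0.571×0.053 + 0.429×0.0116 = 0.035239.
Under exogeneity, PAF = [P(Y=1) − p₀] / P(Y=1).
PAF = (0.035239 − 0.0116) / 0.035239 ≈ 0.6708

PAF ≈ 0.671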